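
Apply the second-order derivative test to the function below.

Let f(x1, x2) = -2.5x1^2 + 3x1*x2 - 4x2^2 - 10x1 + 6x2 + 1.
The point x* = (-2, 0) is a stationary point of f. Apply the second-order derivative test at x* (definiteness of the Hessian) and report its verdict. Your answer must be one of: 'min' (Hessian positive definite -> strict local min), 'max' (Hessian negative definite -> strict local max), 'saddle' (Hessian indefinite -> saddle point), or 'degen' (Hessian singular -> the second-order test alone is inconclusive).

Compute the Hessian H = grad^2 f:
  H = [[-5, 3], [3, -8]]
Verify stationarity: grad f(x*) = H x* + g = (0, 0).
Eigenvalues of H: -9.8541, -3.1459.
Both eigenvalues < 0, so H is negative definite -> x* is a strict local max.

max


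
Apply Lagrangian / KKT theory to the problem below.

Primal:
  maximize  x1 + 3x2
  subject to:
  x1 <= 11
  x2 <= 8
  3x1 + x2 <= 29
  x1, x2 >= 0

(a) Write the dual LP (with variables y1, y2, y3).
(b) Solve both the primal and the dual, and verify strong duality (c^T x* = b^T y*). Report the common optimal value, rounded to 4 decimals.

The standard primal-dual pair for 'max c^T x s.t. A x <= b, x >= 0' is:
  Dual:  min b^T y  s.t.  A^T y >= c,  y >= 0.

So the dual LP is:
  minimize  11y1 + 8y2 + 29y3
  subject to:
    y1 + 3y3 >= 1
    y2 + y3 >= 3
    y1, y2, y3 >= 0

Solving the primal: x* = (7, 8).
  primal value c^T x* = 31.
Solving the dual: y* = (0, 2.6667, 0.3333).
  dual value b^T y* = 31.
Strong duality: c^T x* = b^T y*. Confirmed.

31


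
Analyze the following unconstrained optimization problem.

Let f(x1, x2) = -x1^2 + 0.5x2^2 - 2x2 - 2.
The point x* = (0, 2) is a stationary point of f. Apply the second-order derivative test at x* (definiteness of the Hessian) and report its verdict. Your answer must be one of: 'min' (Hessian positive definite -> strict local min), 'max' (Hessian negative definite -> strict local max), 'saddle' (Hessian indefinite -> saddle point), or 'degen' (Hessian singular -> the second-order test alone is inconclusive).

Compute the Hessian H = grad^2 f:
  H = [[-2, 0], [0, 1]]
Verify stationarity: grad f(x*) = H x* + g = (0, 0).
Eigenvalues of H: -2, 1.
Eigenvalues have mixed signs, so H is indefinite -> x* is a saddle point.

saddle


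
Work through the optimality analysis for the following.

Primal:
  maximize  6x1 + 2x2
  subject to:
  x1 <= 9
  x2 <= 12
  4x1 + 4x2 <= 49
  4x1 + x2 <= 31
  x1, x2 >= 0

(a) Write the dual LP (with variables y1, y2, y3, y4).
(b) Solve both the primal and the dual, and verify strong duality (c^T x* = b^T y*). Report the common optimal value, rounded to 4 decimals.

The standard primal-dual pair for 'max c^T x s.t. A x <= b, x >= 0' is:
  Dual:  min b^T y  s.t.  A^T y >= c,  y >= 0.

So the dual LP is:
  minimize  9y1 + 12y2 + 49y3 + 31y4
  subject to:
    y1 + 4y3 + 4y4 >= 6
    y2 + 4y3 + y4 >= 2
    y1, y2, y3, y4 >= 0

Solving the primal: x* = (6.25, 6).
  primal value c^T x* = 49.5.
Solving the dual: y* = (0, 0, 0.1667, 1.3333).
  dual value b^T y* = 49.5.
Strong duality: c^T x* = b^T y*. Confirmed.

49.5


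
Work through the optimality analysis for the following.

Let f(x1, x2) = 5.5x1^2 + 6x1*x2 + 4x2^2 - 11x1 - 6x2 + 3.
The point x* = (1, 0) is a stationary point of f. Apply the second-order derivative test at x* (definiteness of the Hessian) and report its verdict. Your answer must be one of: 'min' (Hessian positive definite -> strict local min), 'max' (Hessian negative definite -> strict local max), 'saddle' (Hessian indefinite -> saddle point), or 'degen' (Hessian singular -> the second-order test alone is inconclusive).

Compute the Hessian H = grad^2 f:
  H = [[11, 6], [6, 8]]
Verify stationarity: grad f(x*) = H x* + g = (0, 0).
Eigenvalues of H: 3.3153, 15.6847.
Both eigenvalues > 0, so H is positive definite -> x* is a strict local min.

min


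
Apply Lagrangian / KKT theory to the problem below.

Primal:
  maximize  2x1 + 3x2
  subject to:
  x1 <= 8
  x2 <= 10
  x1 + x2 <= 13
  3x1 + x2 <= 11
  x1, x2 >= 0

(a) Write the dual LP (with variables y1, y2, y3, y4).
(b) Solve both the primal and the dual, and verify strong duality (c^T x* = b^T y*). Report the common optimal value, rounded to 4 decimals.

The standard primal-dual pair for 'max c^T x s.t. A x <= b, x >= 0' is:
  Dual:  min b^T y  s.t.  A^T y >= c,  y >= 0.

So the dual LP is:
  minimize  8y1 + 10y2 + 13y3 + 11y4
  subject to:
    y1 + y3 + 3y4 >= 2
    y2 + y3 + y4 >= 3
    y1, y2, y3, y4 >= 0

Solving the primal: x* = (0.3333, 10).
  primal value c^T x* = 30.6667.
Solving the dual: y* = (0, 2.3333, 0, 0.6667).
  dual value b^T y* = 30.6667.
Strong duality: c^T x* = b^T y*. Confirmed.

30.6667


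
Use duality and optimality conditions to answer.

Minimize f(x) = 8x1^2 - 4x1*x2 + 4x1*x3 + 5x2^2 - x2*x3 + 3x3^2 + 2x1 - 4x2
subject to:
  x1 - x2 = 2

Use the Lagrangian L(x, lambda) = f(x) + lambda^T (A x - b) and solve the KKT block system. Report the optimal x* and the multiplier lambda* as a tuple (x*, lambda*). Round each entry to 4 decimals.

Form the Lagrangian:
  L(x, lambda) = (1/2) x^T Q x + c^T x + lambda^T (A x - b)
Stationarity (grad_x L = 0): Q x + c + A^T lambda = 0.
Primal feasibility: A x = b.

This gives the KKT block system:
  [ Q   A^T ] [ x     ]   [-c ]
  [ A    0  ] [ lambda ] = [ b ]

Solving the linear system:
  x*      = (0.9091, -1.0909, -0.7879)
  lambda* = (-17.7576)
  f(x*)   = 20.8485

x* = (0.9091, -1.0909, -0.7879), lambda* = (-17.7576)


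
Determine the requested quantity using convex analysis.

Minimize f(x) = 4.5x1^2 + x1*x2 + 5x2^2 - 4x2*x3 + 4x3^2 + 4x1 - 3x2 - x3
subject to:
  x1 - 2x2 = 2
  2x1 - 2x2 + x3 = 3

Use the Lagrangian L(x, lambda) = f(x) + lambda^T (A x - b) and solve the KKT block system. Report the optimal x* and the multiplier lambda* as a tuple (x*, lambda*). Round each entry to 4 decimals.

Form the Lagrangian:
  L(x, lambda) = (1/2) x^T Q x + c^T x + lambda^T (A x - b)
Stationarity (grad_x L = 0): Q x + c + A^T lambda = 0.
Primal feasibility: A x = b.

This gives the KKT block system:
  [ Q   A^T ] [ x     ]   [-c ]
  [ A    0  ] [ lambda ] = [ b ]

Solving the linear system:
  x*      = (0.6735, -0.6633, 0.3265)
  lambda* = (-0.8673, -4.2653)
  f(x*)   = 9.4439

x* = (0.6735, -0.6633, 0.3265), lambda* = (-0.8673, -4.2653)


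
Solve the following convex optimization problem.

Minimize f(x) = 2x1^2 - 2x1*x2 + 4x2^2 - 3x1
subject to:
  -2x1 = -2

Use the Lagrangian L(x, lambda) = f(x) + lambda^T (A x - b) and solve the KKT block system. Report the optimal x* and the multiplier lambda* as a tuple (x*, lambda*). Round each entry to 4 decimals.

Form the Lagrangian:
  L(x, lambda) = (1/2) x^T Q x + c^T x + lambda^T (A x - b)
Stationarity (grad_x L = 0): Q x + c + A^T lambda = 0.
Primal feasibility: A x = b.

This gives the KKT block system:
  [ Q   A^T ] [ x     ]   [-c ]
  [ A    0  ] [ lambda ] = [ b ]

Solving the linear system:
  x*      = (1, 0.25)
  lambda* = (0.25)
  f(x*)   = -1.25

x* = (1, 0.25), lambda* = (0.25)


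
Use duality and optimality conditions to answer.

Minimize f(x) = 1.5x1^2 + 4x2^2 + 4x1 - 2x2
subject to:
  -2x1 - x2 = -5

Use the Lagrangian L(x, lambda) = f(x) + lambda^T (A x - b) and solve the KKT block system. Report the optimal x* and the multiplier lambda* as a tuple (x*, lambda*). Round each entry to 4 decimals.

Form the Lagrangian:
  L(x, lambda) = (1/2) x^T Q x + c^T x + lambda^T (A x - b)
Stationarity (grad_x L = 0): Q x + c + A^T lambda = 0.
Primal feasibility: A x = b.

This gives the KKT block system:
  [ Q   A^T ] [ x     ]   [-c ]
  [ A    0  ] [ lambda ] = [ b ]

Solving the linear system:
  x*      = (2.0571, 0.8857)
  lambda* = (5.0857)
  f(x*)   = 15.9429

x* = (2.0571, 0.8857), lambda* = (5.0857)


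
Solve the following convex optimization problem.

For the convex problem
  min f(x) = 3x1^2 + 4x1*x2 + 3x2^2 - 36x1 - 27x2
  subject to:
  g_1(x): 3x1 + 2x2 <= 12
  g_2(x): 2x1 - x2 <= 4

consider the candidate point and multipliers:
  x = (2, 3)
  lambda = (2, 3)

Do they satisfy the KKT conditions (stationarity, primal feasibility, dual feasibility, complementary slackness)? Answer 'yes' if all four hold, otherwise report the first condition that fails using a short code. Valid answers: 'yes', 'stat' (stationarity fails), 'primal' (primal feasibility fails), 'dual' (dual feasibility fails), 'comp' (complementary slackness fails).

Gradient of f: grad f(x) = Q x + c = (-12, -1)
Constraint values g_i(x) = a_i^T x - b_i:
  g_1((2, 3)) = 0
  g_2((2, 3)) = -3
Stationarity residual: grad f(x) + sum_i lambda_i a_i = (0, 0)
  -> stationarity OK
Primal feasibility (all g_i <= 0): OK
Dual feasibility (all lambda_i >= 0): OK
Complementary slackness (lambda_i * g_i(x) = 0 for all i): FAILS

Verdict: the first failing condition is complementary_slackness -> comp.

comp


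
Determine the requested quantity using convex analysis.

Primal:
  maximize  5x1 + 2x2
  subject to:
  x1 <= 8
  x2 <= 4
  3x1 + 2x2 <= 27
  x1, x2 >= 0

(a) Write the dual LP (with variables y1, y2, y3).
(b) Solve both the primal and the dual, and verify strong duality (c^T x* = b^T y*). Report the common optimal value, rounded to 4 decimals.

The standard primal-dual pair for 'max c^T x s.t. A x <= b, x >= 0' is:
  Dual:  min b^T y  s.t.  A^T y >= c,  y >= 0.

So the dual LP is:
  minimize  8y1 + 4y2 + 27y3
  subject to:
    y1 + 3y3 >= 5
    y2 + 2y3 >= 2
    y1, y2, y3 >= 0

Solving the primal: x* = (8, 1.5).
  primal value c^T x* = 43.
Solving the dual: y* = (2, 0, 1).
  dual value b^T y* = 43.
Strong duality: c^T x* = b^T y*. Confirmed.

43


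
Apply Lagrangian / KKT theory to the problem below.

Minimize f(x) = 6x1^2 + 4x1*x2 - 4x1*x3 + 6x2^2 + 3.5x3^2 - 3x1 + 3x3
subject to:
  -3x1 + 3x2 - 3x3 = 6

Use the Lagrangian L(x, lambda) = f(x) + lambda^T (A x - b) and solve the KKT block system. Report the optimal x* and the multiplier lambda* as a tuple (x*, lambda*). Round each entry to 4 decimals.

Form the Lagrangian:
  L(x, lambda) = (1/2) x^T Q x + c^T x + lambda^T (A x - b)
Stationarity (grad_x L = 0): Q x + c + A^T lambda = 0.
Primal feasibility: A x = b.

This gives the KKT block system:
  [ Q   A^T ] [ x     ]   [-c ]
  [ A    0  ] [ lambda ] = [ b ]

Solving the linear system:
  x*      = (-0.4892, 0.3987, -1.1121)
  lambda* = (-0.9425)
  f(x*)   = 1.8933

x* = (-0.4892, 0.3987, -1.1121), lambda* = (-0.9425)


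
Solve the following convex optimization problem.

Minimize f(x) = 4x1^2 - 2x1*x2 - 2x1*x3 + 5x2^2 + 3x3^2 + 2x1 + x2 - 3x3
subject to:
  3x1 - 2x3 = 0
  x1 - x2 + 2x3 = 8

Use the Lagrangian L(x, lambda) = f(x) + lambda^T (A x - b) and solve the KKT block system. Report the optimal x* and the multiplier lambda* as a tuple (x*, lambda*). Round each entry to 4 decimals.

Form the Lagrangian:
  L(x, lambda) = (1/2) x^T Q x + c^T x + lambda^T (A x - b)
Stationarity (grad_x L = 0): Q x + c + A^T lambda = 0.
Primal feasibility: A x = b.

This gives the KKT block system:
  [ Q   A^T ] [ x     ]   [-c ]
  [ A    0  ] [ lambda ] = [ b ]

Solving the linear system:
  x*      = (1.8966, -0.4138, 2.8448)
  lambda* = (-1.7931, -6.931)
  f(x*)   = 25.1466

x* = (1.8966, -0.4138, 2.8448), lambda* = (-1.7931, -6.931)


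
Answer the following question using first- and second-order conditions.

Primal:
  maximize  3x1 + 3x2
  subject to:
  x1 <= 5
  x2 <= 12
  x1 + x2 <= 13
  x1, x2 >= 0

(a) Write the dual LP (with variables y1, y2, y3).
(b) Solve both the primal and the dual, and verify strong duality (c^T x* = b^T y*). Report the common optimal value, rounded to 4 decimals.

The standard primal-dual pair for 'max c^T x s.t. A x <= b, x >= 0' is:
  Dual:  min b^T y  s.t.  A^T y >= c,  y >= 0.

So the dual LP is:
  minimize  5y1 + 12y2 + 13y3
  subject to:
    y1 + y3 >= 3
    y2 + y3 >= 3
    y1, y2, y3 >= 0

Solving the primal: x* = (1, 12).
  primal value c^T x* = 39.
Solving the dual: y* = (0, 0, 3).
  dual value b^T y* = 39.
Strong duality: c^T x* = b^T y*. Confirmed.

39


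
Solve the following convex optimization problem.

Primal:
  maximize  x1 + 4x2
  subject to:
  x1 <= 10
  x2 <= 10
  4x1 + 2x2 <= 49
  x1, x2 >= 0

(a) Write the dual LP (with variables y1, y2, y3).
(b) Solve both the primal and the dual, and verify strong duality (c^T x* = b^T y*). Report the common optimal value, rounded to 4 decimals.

The standard primal-dual pair for 'max c^T x s.t. A x <= b, x >= 0' is:
  Dual:  min b^T y  s.t.  A^T y >= c,  y >= 0.

So the dual LP is:
  minimize  10y1 + 10y2 + 49y3
  subject to:
    y1 + 4y3 >= 1
    y2 + 2y3 >= 4
    y1, y2, y3 >= 0

Solving the primal: x* = (7.25, 10).
  primal value c^T x* = 47.25.
Solving the dual: y* = (0, 3.5, 0.25).
  dual value b^T y* = 47.25.
Strong duality: c^T x* = b^T y*. Confirmed.

47.25


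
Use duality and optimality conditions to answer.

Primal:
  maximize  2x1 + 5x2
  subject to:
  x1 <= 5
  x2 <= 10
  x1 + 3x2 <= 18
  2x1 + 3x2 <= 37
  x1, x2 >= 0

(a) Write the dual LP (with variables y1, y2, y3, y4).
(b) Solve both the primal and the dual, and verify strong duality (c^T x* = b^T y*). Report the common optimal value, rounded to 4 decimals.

The standard primal-dual pair for 'max c^T x s.t. A x <= b, x >= 0' is:
  Dual:  min b^T y  s.t.  A^T y >= c,  y >= 0.

So the dual LP is:
  minimize  5y1 + 10y2 + 18y3 + 37y4
  subject to:
    y1 + y3 + 2y4 >= 2
    y2 + 3y3 + 3y4 >= 5
    y1, y2, y3, y4 >= 0

Solving the primal: x* = (5, 4.3333).
  primal value c^T x* = 31.6667.
Solving the dual: y* = (0.3333, 0, 1.6667, 0).
  dual value b^T y* = 31.6667.
Strong duality: c^T x* = b^T y*. Confirmed.

31.6667


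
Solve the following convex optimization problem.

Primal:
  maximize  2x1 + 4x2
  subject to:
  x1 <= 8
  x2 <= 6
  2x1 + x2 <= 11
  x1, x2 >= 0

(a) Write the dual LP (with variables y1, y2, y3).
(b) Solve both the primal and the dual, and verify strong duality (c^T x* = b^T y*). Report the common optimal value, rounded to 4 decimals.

The standard primal-dual pair for 'max c^T x s.t. A x <= b, x >= 0' is:
  Dual:  min b^T y  s.t.  A^T y >= c,  y >= 0.

So the dual LP is:
  minimize  8y1 + 6y2 + 11y3
  subject to:
    y1 + 2y3 >= 2
    y2 + y3 >= 4
    y1, y2, y3 >= 0

Solving the primal: x* = (2.5, 6).
  primal value c^T x* = 29.
Solving the dual: y* = (0, 3, 1).
  dual value b^T y* = 29.
Strong duality: c^T x* = b^T y*. Confirmed.

29


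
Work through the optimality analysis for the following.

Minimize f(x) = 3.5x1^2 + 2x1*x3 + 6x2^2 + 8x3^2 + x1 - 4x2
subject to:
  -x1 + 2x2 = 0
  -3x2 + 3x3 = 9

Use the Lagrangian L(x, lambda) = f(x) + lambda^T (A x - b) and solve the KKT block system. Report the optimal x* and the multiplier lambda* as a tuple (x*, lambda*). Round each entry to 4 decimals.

Form the Lagrangian:
  L(x, lambda) = (1/2) x^T Q x + c^T x + lambda^T (A x - b)
Stationarity (grad_x L = 0): Q x + c + A^T lambda = 0.
Primal feasibility: A x = b.

This gives the KKT block system:
  [ Q   A^T ] [ x     ]   [-c ]
  [ A    0  ] [ lambda ] = [ b ]

Solving the linear system:
  x*      = (-1.8125, -0.9062, 2.0938)
  lambda* = (-7.5, -9.9583)
  f(x*)   = 45.7188

x* = (-1.8125, -0.9062, 2.0938), lambda* = (-7.5, -9.9583)


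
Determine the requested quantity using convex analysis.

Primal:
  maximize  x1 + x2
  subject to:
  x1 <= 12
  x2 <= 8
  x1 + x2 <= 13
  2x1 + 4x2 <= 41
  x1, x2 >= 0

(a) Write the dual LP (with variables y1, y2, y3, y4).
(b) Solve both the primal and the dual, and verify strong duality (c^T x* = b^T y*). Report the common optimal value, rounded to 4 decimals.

The standard primal-dual pair for 'max c^T x s.t. A x <= b, x >= 0' is:
  Dual:  min b^T y  s.t.  A^T y >= c,  y >= 0.

So the dual LP is:
  minimize  12y1 + 8y2 + 13y3 + 41y4
  subject to:
    y1 + y3 + 2y4 >= 1
    y2 + y3 + 4y4 >= 1
    y1, y2, y3, y4 >= 0

Solving the primal: x* = (12, 1).
  primal value c^T x* = 13.
Solving the dual: y* = (0, 0, 1, 0).
  dual value b^T y* = 13.
Strong duality: c^T x* = b^T y*. Confirmed.

13


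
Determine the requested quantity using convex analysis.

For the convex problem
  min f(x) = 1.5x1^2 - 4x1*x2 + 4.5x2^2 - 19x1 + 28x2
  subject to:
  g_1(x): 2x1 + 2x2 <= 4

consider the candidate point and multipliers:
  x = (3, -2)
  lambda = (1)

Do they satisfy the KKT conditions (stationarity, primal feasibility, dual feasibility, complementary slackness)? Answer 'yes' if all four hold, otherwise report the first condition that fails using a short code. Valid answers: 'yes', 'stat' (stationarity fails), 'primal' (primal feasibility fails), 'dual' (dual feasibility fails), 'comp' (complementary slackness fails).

Gradient of f: grad f(x) = Q x + c = (-2, -2)
Constraint values g_i(x) = a_i^T x - b_i:
  g_1((3, -2)) = -2
Stationarity residual: grad f(x) + sum_i lambda_i a_i = (0, 0)
  -> stationarity OK
Primal feasibility (all g_i <= 0): OK
Dual feasibility (all lambda_i >= 0): OK
Complementary slackness (lambda_i * g_i(x) = 0 for all i): FAILS

Verdict: the first failing condition is complementary_slackness -> comp.

comp


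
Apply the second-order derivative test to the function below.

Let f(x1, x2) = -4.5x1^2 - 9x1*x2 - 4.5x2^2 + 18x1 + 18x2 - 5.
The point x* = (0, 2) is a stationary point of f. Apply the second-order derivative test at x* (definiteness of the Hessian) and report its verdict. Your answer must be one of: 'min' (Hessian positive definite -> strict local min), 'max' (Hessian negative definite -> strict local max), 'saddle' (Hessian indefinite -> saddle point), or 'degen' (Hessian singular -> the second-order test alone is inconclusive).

Compute the Hessian H = grad^2 f:
  H = [[-9, -9], [-9, -9]]
Verify stationarity: grad f(x*) = H x* + g = (0, 0).
Eigenvalues of H: -18, 0.
H has a zero eigenvalue (singular; negative semidefinite but not definite), so H is neither positive definite, negative definite, nor indefinite. The second-order test alone is inconclusive -> degen.
(Indeed, f is constant along the null direction of H through x*, so x* is not a strict local extremum.)

degen


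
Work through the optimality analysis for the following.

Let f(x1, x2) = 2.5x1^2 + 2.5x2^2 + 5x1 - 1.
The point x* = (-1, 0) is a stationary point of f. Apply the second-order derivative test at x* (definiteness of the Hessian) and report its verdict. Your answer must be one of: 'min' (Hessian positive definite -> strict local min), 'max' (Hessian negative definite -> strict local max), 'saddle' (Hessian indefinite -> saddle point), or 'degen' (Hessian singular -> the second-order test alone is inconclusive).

Compute the Hessian H = grad^2 f:
  H = [[5, 0], [0, 5]]
Verify stationarity: grad f(x*) = H x* + g = (0, 0).
Eigenvalues of H: 5, 5.
Both eigenvalues > 0, so H is positive definite -> x* is a strict local min.

min


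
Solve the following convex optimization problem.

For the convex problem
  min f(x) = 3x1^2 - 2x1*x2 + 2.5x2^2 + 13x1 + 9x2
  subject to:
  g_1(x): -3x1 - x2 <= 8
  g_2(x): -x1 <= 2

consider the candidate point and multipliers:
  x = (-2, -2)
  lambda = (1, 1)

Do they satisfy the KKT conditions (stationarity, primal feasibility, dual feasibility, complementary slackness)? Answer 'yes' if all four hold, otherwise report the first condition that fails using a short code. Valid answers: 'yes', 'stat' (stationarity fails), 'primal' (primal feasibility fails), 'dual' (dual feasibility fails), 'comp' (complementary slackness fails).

Gradient of f: grad f(x) = Q x + c = (5, 3)
Constraint values g_i(x) = a_i^T x - b_i:
  g_1((-2, -2)) = 0
  g_2((-2, -2)) = 0
Stationarity residual: grad f(x) + sum_i lambda_i a_i = (1, 2)
  -> stationarity FAILS
Primal feasibility (all g_i <= 0): OK
Dual feasibility (all lambda_i >= 0): OK
Complementary slackness (lambda_i * g_i(x) = 0 for all i): OK

Verdict: the first failing condition is stationarity -> stat.

stat


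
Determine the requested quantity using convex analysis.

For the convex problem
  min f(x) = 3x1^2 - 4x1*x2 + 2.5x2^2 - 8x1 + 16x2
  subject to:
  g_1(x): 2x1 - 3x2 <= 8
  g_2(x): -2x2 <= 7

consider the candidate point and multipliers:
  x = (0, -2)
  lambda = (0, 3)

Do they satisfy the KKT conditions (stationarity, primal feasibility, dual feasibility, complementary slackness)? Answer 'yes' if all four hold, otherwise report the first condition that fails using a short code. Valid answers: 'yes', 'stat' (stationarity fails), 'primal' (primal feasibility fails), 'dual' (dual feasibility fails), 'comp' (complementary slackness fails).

Gradient of f: grad f(x) = Q x + c = (0, 6)
Constraint values g_i(x) = a_i^T x - b_i:
  g_1((0, -2)) = -2
  g_2((0, -2)) = -3
Stationarity residual: grad f(x) + sum_i lambda_i a_i = (0, 0)
  -> stationarity OK
Primal feasibility (all g_i <= 0): OK
Dual feasibility (all lambda_i >= 0): OK
Complementary slackness (lambda_i * g_i(x) = 0 for all i): FAILS

Verdict: the first failing condition is complementary_slackness -> comp.

comp


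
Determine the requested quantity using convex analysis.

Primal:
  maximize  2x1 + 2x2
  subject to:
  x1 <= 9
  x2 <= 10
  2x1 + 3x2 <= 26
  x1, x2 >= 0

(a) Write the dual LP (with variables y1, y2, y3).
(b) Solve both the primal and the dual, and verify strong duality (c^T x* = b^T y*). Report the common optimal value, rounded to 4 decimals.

The standard primal-dual pair for 'max c^T x s.t. A x <= b, x >= 0' is:
  Dual:  min b^T y  s.t.  A^T y >= c,  y >= 0.

So the dual LP is:
  minimize  9y1 + 10y2 + 26y3
  subject to:
    y1 + 2y3 >= 2
    y2 + 3y3 >= 2
    y1, y2, y3 >= 0

Solving the primal: x* = (9, 2.6667).
  primal value c^T x* = 23.3333.
Solving the dual: y* = (0.6667, 0, 0.6667).
  dual value b^T y* = 23.3333.
Strong duality: c^T x* = b^T y*. Confirmed.

23.3333


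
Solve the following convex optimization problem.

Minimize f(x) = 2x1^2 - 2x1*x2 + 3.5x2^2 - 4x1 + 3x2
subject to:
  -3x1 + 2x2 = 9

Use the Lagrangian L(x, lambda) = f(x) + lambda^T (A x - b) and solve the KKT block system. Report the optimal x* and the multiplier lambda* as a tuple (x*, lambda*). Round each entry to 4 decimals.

Form the Lagrangian:
  L(x, lambda) = (1/2) x^T Q x + c^T x + lambda^T (A x - b)
Stationarity (grad_x L = 0): Q x + c + A^T lambda = 0.
Primal feasibility: A x = b.

This gives the KKT block system:
  [ Q   A^T ] [ x     ]   [-c ]
  [ A    0  ] [ lambda ] = [ b ]

Solving the linear system:
  x*      = (-2.8182, 0.2727)
  lambda* = (-5.2727)
  f(x*)   = 29.7727

x* = (-2.8182, 0.2727), lambda* = (-5.2727)


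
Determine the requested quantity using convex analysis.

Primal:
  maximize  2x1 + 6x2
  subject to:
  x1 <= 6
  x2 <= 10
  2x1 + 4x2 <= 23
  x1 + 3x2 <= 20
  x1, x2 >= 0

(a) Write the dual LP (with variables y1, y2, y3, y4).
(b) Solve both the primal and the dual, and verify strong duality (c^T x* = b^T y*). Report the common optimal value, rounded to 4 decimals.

The standard primal-dual pair for 'max c^T x s.t. A x <= b, x >= 0' is:
  Dual:  min b^T y  s.t.  A^T y >= c,  y >= 0.

So the dual LP is:
  minimize  6y1 + 10y2 + 23y3 + 20y4
  subject to:
    y1 + 2y3 + y4 >= 2
    y2 + 4y3 + 3y4 >= 6
    y1, y2, y3, y4 >= 0

Solving the primal: x* = (0, 5.75).
  primal value c^T x* = 34.5.
Solving the dual: y* = (0, 0, 1.5, 0).
  dual value b^T y* = 34.5.
Strong duality: c^T x* = b^T y*. Confirmed.

34.5


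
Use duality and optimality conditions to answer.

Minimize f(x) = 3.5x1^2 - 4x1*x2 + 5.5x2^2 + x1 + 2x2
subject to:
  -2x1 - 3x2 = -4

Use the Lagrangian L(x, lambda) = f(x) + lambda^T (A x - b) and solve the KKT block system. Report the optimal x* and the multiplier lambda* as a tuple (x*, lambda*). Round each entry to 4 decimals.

Form the Lagrangian:
  L(x, lambda) = (1/2) x^T Q x + c^T x + lambda^T (A x - b)
Stationarity (grad_x L = 0): Q x + c + A^T lambda = 0.
Primal feasibility: A x = b.

This gives the KKT block system:
  [ Q   A^T ] [ x     ]   [-c ]
  [ A    0  ] [ lambda ] = [ b ]

Solving the linear system:
  x*      = (0.8968, 0.7355)
  lambda* = (2.1677)
  f(x*)   = 5.5194

x* = (0.8968, 0.7355), lambda* = (2.1677)


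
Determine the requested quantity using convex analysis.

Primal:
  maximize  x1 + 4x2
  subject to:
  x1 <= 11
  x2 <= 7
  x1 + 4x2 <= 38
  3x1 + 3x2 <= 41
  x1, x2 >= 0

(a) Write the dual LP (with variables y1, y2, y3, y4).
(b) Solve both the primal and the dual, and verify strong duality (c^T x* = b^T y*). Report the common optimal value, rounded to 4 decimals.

The standard primal-dual pair for 'max c^T x s.t. A x <= b, x >= 0' is:
  Dual:  min b^T y  s.t.  A^T y >= c,  y >= 0.

So the dual LP is:
  minimize  11y1 + 7y2 + 38y3 + 41y4
  subject to:
    y1 + y3 + 3y4 >= 1
    y2 + 4y3 + 3y4 >= 4
    y1, y2, y3, y4 >= 0

Solving the primal: x* = (6.6667, 7).
  primal value c^T x* = 34.6667.
Solving the dual: y* = (0, 3, 0, 0.3333).
  dual value b^T y* = 34.6667.
Strong duality: c^T x* = b^T y*. Confirmed.

34.6667


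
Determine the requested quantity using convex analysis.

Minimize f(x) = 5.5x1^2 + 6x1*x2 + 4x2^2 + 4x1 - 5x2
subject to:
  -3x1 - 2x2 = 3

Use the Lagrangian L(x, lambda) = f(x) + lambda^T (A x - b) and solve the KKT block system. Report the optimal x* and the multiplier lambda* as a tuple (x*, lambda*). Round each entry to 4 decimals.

Form the Lagrangian:
  L(x, lambda) = (1/2) x^T Q x + c^T x + lambda^T (A x - b)
Stationarity (grad_x L = 0): Q x + c + A^T lambda = 0.
Primal feasibility: A x = b.

This gives the KKT block system:
  [ Q   A^T ] [ x     ]   [-c ]
  [ A    0  ] [ lambda ] = [ b ]

Solving the linear system:
  x*      = (-1.8636, 1.2955)
  lambda* = (-2.9091)
  f(x*)   = -2.6023

x* = (-1.8636, 1.2955), lambda* = (-2.9091)


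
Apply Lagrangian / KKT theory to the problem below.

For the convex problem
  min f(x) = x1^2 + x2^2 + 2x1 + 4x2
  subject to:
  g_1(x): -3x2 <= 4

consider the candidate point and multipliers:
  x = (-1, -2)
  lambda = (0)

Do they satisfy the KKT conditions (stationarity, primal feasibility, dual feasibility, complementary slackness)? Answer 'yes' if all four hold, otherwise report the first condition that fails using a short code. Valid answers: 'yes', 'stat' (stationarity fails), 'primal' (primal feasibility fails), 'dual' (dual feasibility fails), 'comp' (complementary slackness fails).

Gradient of f: grad f(x) = Q x + c = (0, 0)
Constraint values g_i(x) = a_i^T x - b_i:
  g_1((-1, -2)) = 2
Stationarity residual: grad f(x) + sum_i lambda_i a_i = (0, 0)
  -> stationarity OK
Primal feasibility (all g_i <= 0): FAILS
Dual feasibility (all lambda_i >= 0): OK
Complementary slackness (lambda_i * g_i(x) = 0 for all i): OK

Verdict: the first failing condition is primal_feasibility -> primal.

primal


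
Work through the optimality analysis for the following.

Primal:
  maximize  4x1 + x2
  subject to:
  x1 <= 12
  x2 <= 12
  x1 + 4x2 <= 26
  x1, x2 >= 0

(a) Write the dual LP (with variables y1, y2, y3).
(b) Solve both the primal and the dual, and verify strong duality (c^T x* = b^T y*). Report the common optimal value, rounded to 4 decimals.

The standard primal-dual pair for 'max c^T x s.t. A x <= b, x >= 0' is:
  Dual:  min b^T y  s.t.  A^T y >= c,  y >= 0.

So the dual LP is:
  minimize  12y1 + 12y2 + 26y3
  subject to:
    y1 + y3 >= 4
    y2 + 4y3 >= 1
    y1, y2, y3 >= 0

Solving the primal: x* = (12, 3.5).
  primal value c^T x* = 51.5.
Solving the dual: y* = (3.75, 0, 0.25).
  dual value b^T y* = 51.5.
Strong duality: c^T x* = b^T y*. Confirmed.

51.5


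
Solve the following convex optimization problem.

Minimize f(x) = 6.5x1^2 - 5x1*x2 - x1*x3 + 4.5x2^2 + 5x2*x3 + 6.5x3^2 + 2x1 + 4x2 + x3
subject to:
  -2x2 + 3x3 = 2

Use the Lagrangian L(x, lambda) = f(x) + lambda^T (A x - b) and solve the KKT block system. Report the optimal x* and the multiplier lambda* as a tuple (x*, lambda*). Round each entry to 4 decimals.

Form the Lagrangian:
  L(x, lambda) = (1/2) x^T Q x + c^T x + lambda^T (A x - b)
Stationarity (grad_x L = 0): Q x + c + A^T lambda = 0.
Primal feasibility: A x = b.

This gives the KKT block system:
  [ Q   A^T ] [ x     ]   [-c ]
  [ A    0  ] [ lambda ] = [ b ]

Solving the linear system:
  x*      = (-0.4324, -0.7568, 0.1622)
  lambda* = (0.0811)
  f(x*)   = -1.9459

x* = (-0.4324, -0.7568, 0.1622), lambda* = (0.0811)


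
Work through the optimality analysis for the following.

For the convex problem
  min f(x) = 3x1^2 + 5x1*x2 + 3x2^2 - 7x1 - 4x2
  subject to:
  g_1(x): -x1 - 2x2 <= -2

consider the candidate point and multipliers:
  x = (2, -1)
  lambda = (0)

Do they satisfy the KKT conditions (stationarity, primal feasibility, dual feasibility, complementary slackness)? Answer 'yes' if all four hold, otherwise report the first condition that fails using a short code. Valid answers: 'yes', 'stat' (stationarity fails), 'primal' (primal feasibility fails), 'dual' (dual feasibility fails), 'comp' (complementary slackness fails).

Gradient of f: grad f(x) = Q x + c = (0, 0)
Constraint values g_i(x) = a_i^T x - b_i:
  g_1((2, -1)) = 2
Stationarity residual: grad f(x) + sum_i lambda_i a_i = (0, 0)
  -> stationarity OK
Primal feasibility (all g_i <= 0): FAILS
Dual feasibility (all lambda_i >= 0): OK
Complementary slackness (lambda_i * g_i(x) = 0 for all i): OK

Verdict: the first failing condition is primal_feasibility -> primal.

primal


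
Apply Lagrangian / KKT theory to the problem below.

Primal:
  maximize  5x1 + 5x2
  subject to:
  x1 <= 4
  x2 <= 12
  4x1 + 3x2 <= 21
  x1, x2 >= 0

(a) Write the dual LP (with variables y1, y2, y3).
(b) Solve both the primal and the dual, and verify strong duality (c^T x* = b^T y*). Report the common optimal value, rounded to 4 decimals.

The standard primal-dual pair for 'max c^T x s.t. A x <= b, x >= 0' is:
  Dual:  min b^T y  s.t.  A^T y >= c,  y >= 0.

So the dual LP is:
  minimize  4y1 + 12y2 + 21y3
  subject to:
    y1 + 4y3 >= 5
    y2 + 3y3 >= 5
    y1, y2, y3 >= 0

Solving the primal: x* = (0, 7).
  primal value c^T x* = 35.
Solving the dual: y* = (0, 0, 1.6667).
  dual value b^T y* = 35.
Strong duality: c^T x* = b^T y*. Confirmed.

35


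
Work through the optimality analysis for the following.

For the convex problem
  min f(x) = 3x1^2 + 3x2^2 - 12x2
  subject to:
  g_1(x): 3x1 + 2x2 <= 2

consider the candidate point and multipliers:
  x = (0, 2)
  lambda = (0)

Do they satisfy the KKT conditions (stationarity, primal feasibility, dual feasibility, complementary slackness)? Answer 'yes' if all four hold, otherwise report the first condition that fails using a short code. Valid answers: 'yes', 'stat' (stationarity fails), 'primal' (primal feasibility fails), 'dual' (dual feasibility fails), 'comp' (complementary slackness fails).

Gradient of f: grad f(x) = Q x + c = (0, 0)
Constraint values g_i(x) = a_i^T x - b_i:
  g_1((0, 2)) = 2
Stationarity residual: grad f(x) + sum_i lambda_i a_i = (0, 0)
  -> stationarity OK
Primal feasibility (all g_i <= 0): FAILS
Dual feasibility (all lambda_i >= 0): OK
Complementary slackness (lambda_i * g_i(x) = 0 for all i): OK

Verdict: the first failing condition is primal_feasibility -> primal.

primal


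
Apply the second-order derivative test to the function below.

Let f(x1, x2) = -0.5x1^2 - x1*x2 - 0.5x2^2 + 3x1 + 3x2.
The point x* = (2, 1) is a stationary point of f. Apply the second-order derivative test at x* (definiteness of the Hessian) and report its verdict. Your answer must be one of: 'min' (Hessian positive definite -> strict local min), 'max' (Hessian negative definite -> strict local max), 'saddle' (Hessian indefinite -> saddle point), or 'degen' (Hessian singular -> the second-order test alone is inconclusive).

Compute the Hessian H = grad^2 f:
  H = [[-1, -1], [-1, -1]]
Verify stationarity: grad f(x*) = H x* + g = (0, 0).
Eigenvalues of H: -2, 0.
H has a zero eigenvalue (singular; negative semidefinite but not definite), so H is neither positive definite, negative definite, nor indefinite. The second-order test alone is inconclusive -> degen.
(Indeed, f is constant along the null direction of H through x*, so x* is not a strict local extremum.)

degen


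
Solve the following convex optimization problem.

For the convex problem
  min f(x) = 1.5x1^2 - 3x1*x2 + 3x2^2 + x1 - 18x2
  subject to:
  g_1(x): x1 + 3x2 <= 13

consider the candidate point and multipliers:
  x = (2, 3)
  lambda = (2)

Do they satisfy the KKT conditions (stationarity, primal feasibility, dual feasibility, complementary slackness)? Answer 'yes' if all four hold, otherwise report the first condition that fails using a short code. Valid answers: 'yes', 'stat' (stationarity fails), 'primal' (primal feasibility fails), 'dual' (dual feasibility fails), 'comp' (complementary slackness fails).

Gradient of f: grad f(x) = Q x + c = (-2, -6)
Constraint values g_i(x) = a_i^T x - b_i:
  g_1((2, 3)) = -2
Stationarity residual: grad f(x) + sum_i lambda_i a_i = (0, 0)
  -> stationarity OK
Primal feasibility (all g_i <= 0): OK
Dual feasibility (all lambda_i >= 0): OK
Complementary slackness (lambda_i * g_i(x) = 0 for all i): FAILS

Verdict: the first failing condition is complementary_slackness -> comp.

comp


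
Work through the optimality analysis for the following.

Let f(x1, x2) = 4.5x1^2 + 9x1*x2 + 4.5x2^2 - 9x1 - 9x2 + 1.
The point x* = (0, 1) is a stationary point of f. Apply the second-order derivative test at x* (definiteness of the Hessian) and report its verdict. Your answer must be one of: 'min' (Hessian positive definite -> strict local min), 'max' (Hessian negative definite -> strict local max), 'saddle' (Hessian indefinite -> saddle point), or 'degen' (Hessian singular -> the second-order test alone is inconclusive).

Compute the Hessian H = grad^2 f:
  H = [[9, 9], [9, 9]]
Verify stationarity: grad f(x*) = H x* + g = (0, 0).
Eigenvalues of H: 0, 18.
H has a zero eigenvalue (singular; positive semidefinite but not definite), so H is neither positive definite, negative definite, nor indefinite. The second-order test alone is inconclusive -> degen.
(Indeed, f is constant along the null direction of H through x*, so x* is not a strict local extremum.)

degen


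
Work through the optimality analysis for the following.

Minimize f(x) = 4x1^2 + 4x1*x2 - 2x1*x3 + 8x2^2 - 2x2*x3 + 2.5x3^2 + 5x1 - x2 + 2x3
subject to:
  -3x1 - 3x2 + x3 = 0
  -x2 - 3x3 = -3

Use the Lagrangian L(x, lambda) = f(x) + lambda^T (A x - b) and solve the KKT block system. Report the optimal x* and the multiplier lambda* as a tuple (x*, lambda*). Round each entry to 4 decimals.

Form the Lagrangian:
  L(x, lambda) = (1/2) x^T Q x + c^T x + lambda^T (A x - b)
Stationarity (grad_x L = 0): Q x + c + A^T lambda = 0.
Primal feasibility: A x = b.

This gives the KKT block system:
  [ Q   A^T ] [ x     ]   [-c ]
  [ A    0  ] [ lambda ] = [ b ]

Solving the linear system:
  x*      = (-0.3101, 0.5791, 0.807)
  lambda* = (1.0738, 2.1902)
  f(x*)   = 3.0273

x* = (-0.3101, 0.5791, 0.807), lambda* = (1.0738, 2.1902)


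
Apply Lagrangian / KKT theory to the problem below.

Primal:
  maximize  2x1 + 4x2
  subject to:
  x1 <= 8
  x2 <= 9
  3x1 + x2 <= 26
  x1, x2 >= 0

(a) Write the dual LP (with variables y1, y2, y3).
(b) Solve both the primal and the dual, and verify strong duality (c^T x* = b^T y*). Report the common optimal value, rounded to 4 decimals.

The standard primal-dual pair for 'max c^T x s.t. A x <= b, x >= 0' is:
  Dual:  min b^T y  s.t.  A^T y >= c,  y >= 0.

So the dual LP is:
  minimize  8y1 + 9y2 + 26y3
  subject to:
    y1 + 3y3 >= 2
    y2 + y3 >= 4
    y1, y2, y3 >= 0

Solving the primal: x* = (5.6667, 9).
  primal value c^T x* = 47.3333.
Solving the dual: y* = (0, 3.3333, 0.6667).
  dual value b^T y* = 47.3333.
Strong duality: c^T x* = b^T y*. Confirmed.

47.3333


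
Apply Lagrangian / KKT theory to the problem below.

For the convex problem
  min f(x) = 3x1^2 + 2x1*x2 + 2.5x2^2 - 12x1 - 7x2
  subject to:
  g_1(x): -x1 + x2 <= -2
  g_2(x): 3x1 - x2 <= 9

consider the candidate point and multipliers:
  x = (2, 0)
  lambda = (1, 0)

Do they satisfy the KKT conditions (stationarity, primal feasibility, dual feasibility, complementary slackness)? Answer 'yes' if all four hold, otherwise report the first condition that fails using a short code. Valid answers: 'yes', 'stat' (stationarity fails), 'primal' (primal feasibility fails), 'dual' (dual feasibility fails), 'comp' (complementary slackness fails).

Gradient of f: grad f(x) = Q x + c = (0, -3)
Constraint values g_i(x) = a_i^T x - b_i:
  g_1((2, 0)) = 0
  g_2((2, 0)) = -3
Stationarity residual: grad f(x) + sum_i lambda_i a_i = (-1, -2)
  -> stationarity FAILS
Primal feasibility (all g_i <= 0): OK
Dual feasibility (all lambda_i >= 0): OK
Complementary slackness (lambda_i * g_i(x) = 0 for all i): OK

Verdict: the first failing condition is stationarity -> stat.

stat


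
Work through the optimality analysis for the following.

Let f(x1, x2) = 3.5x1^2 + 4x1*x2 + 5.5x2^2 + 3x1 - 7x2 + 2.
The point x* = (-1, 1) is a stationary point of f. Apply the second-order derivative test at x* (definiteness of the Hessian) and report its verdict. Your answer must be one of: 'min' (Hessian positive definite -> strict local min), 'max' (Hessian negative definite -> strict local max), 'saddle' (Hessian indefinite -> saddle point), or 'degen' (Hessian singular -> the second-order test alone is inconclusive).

Compute the Hessian H = grad^2 f:
  H = [[7, 4], [4, 11]]
Verify stationarity: grad f(x*) = H x* + g = (0, 0).
Eigenvalues of H: 4.5279, 13.4721.
Both eigenvalues > 0, so H is positive definite -> x* is a strict local min.

min


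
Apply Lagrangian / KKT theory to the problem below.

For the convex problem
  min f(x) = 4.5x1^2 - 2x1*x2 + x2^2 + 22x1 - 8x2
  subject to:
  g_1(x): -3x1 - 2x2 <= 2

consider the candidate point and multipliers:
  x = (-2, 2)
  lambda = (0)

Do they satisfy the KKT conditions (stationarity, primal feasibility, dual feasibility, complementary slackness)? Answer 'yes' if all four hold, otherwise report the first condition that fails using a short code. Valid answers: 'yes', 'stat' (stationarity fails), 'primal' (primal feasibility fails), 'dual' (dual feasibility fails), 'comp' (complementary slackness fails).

Gradient of f: grad f(x) = Q x + c = (0, 0)
Constraint values g_i(x) = a_i^T x - b_i:
  g_1((-2, 2)) = 0
Stationarity residual: grad f(x) + sum_i lambda_i a_i = (0, 0)
  -> stationarity OK
Primal feasibility (all g_i <= 0): OK
Dual feasibility (all lambda_i >= 0): OK
Complementary slackness (lambda_i * g_i(x) = 0 for all i): OK

Verdict: yes, KKT holds.

yes


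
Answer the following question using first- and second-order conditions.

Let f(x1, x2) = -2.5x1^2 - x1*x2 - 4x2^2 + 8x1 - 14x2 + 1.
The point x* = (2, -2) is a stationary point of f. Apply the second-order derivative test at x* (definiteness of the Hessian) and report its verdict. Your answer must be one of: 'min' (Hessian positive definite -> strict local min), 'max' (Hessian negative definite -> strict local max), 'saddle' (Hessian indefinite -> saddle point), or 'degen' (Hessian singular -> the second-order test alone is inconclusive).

Compute the Hessian H = grad^2 f:
  H = [[-5, -1], [-1, -8]]
Verify stationarity: grad f(x*) = H x* + g = (0, 0).
Eigenvalues of H: -8.3028, -4.6972.
Both eigenvalues < 0, so H is negative definite -> x* is a strict local max.

max


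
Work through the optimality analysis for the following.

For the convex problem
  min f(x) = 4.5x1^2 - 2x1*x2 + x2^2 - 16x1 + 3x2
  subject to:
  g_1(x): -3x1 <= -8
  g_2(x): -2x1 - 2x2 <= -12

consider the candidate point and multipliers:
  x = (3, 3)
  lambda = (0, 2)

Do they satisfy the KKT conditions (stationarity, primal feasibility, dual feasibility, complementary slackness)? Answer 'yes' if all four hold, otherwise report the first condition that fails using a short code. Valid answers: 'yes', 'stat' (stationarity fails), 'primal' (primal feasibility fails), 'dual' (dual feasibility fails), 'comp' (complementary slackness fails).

Gradient of f: grad f(x) = Q x + c = (5, 3)
Constraint values g_i(x) = a_i^T x - b_i:
  g_1((3, 3)) = -1
  g_2((3, 3)) = 0
Stationarity residual: grad f(x) + sum_i lambda_i a_i = (1, -1)
  -> stationarity FAILS
Primal feasibility (all g_i <= 0): OK
Dual feasibility (all lambda_i >= 0): OK
Complementary slackness (lambda_i * g_i(x) = 0 for all i): OK

Verdict: the first failing condition is stationarity -> stat.

stat


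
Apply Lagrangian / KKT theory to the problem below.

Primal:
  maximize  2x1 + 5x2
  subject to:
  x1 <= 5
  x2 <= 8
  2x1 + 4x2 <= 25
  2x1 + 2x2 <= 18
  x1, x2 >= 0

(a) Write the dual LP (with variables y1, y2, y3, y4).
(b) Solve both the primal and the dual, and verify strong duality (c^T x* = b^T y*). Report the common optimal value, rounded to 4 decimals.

The standard primal-dual pair for 'max c^T x s.t. A x <= b, x >= 0' is:
  Dual:  min b^T y  s.t.  A^T y >= c,  y >= 0.

So the dual LP is:
  minimize  5y1 + 8y2 + 25y3 + 18y4
  subject to:
    y1 + 2y3 + 2y4 >= 2
    y2 + 4y3 + 2y4 >= 5
    y1, y2, y3, y4 >= 0

Solving the primal: x* = (0, 6.25).
  primal value c^T x* = 31.25.
Solving the dual: y* = (0, 0, 1.25, 0).
  dual value b^T y* = 31.25.
Strong duality: c^T x* = b^T y*. Confirmed.

31.25
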